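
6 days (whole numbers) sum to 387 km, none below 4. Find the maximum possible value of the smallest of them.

If every one of the 6 were at least 65, the total would be at least 6 × 65 = 390 > 387.
Taking 3 copies of 64 and 3 copies of 65 gives exactly 387, so 64 is attained.

64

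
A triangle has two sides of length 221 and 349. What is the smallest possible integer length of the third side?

The third side must exceed |221 − 349| = 128.
The smallest integer above 128 is 129.

129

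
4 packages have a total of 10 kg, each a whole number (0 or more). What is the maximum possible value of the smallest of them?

2

If every one of the 4 were at least 3, the total would be at least 4 × 3 = 12 > 10.
Taking 2 copies of 2 and 2 copies of 3 gives exactly 10, so 2 is attained.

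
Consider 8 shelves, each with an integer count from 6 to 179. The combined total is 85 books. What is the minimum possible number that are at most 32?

Each value above 32 is at least 33, contributing at least 33 − 6 = 27 above the floor 6.
The sum exceeds the floor total 48 by 37, so at most ⌊37/27⌋ = 1 exceed 32, and at least 7 are ≤ 32.
Exactly 7 works: 7 values at 6 and 1 at 33 total 75; raise one of the low values by 10 (still ≤ 32) to hit 85.

7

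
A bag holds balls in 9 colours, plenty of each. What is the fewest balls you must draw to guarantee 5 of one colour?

In the worst case you draw 4 of each of the 9 colours: 9 × 4 = 36.
One more forces 5 of some colour, so 36 + 1 = 37.

37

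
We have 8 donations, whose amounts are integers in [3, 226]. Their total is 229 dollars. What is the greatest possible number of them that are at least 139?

1

Suppose k of them are at least 139. Those contribute at least 139 each and the other 8 − k at least 3 each.
So the total is at least 139k + 3(8 − k) = 24 + 136k. This must be ≤ 229, giving k ≤ 1.
k = 1 is achieved by 1 value at 139 and 7 at 3, total 160; add 69 to one value (staying below 139) to reach 229.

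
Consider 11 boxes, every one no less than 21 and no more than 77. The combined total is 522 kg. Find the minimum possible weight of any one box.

To make one box as small as possible, make the other 10 as large as possible.
The other 10 can take up 10 × 77 = 770 ≥ 522 − 21, so one box can sit at its floor of 21.
Achievable: one at 21 and the other 10 totalling 501, which fits since 10 × 21 ≤ 501 ≤ 10 × 77.

21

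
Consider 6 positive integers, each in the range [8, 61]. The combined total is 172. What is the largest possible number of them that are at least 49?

Suppose k of them are at least 49. Those contribute at least 49 each and the other 6 − k at least 8 each.
So the total is at least 49k + 8(6 − k) = 48 + 41k. This must be ≤ 172, giving k ≤ 3.
k = 3 is achieved by 3 values at 49 and 3 at 8, total 171; add 1 to one value (staying below 49) to reach 172.

3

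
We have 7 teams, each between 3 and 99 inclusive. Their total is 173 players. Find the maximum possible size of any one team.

Maximizing one value means minimizing the remaining 6.
The other 6 contribute at least 6 × 3 = 18, leaving at most 173 − 18 = 155.
But each team is capped at 99, so the maximum is 99.
Achievable: one at 99 and the other 6 totalling 74, which fits since 6 × 3 ≤ 74 ≤ 6 × 99.

99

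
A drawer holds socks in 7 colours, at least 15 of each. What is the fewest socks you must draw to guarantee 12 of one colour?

78

You could draw 11 of every colour without reaching 12 of any — 77 in all.
One more forces 12 of some colour, so 77 + 1 = 78.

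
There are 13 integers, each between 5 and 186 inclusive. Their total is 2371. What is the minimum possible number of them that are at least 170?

11

Each value short of 170 is at most 169, costing at least 186 − 169 = 17 against the maximum total of 2418.
We can afford to lose at most 2418 − 2371 = 47, so at most ⌊47/17⌋ = 2 fall short, and at least 11 are ≥ 170.
Exactly 11 works: 11 values at 186 and 2 at 169 total 2384; lower one of the high values by 13 (still ≥ 170) to hit 2371.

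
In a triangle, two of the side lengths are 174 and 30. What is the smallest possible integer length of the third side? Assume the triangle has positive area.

The third side must exceed |174 − 30| = 144.
The smallest integer above 144 is 145.

145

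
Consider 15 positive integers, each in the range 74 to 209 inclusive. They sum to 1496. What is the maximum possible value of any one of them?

209

To make one integer as large as possible, make the other 14 as small as possible.
The other 14 contribute at least 14 × 74 = 1036, leaving at most 1496 − 1036 = 460.
But each integer is capped at 209, so the maximum is 209.
Achievable: one at 209 and the other 14 totalling 1287, which fits since 14 × 74 ≤ 1287 ≤ 14 × 209.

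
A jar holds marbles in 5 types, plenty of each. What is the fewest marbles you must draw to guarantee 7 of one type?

You could draw 6 of every type without reaching 7 of any — 30 in all.
One more forces 7 of some type, so 30 + 1 = 31.

31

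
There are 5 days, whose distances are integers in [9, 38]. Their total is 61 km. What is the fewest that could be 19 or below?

Let j be the number exceeding 19. Then the total is ≥ 20·j + 9·(5 − j) = 45 + 11j.
So 11j ≤ 16 and j ≤ 1; hence at least 5 − 1 = 4 are ≤ 19.
Exactly 4 works: 4 values at 9 and 1 at 20 total 56; raise one of the low values by 5 (still ≤ 19) to hit 61.

4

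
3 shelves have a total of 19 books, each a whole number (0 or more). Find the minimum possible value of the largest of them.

The 3 values sum to 19, so their maximum is at least ⌈19/3⌉ = 7.
Equality holds with 1 value of 7 and 2 values of 6.

7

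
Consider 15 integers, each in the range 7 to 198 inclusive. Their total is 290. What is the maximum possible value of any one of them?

192

Maximizing one value means minimizing the remaining 14.
The other 14 contribute at least 14 × 7 = 98, leaving at most 290 − 98 = 192.
Since 192 ≤ 198, this is achievable: one at 192 and 14 at 7.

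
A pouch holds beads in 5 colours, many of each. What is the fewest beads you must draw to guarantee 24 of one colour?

In the worst case you draw 23 of each of the 5 colours: 5 × 23 = 115.
One more forces 24 of some colour, so 115 + 1 = 116.

116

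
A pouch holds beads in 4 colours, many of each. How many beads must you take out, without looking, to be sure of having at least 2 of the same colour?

5

You could draw 1 of every colour without reaching 2 of any — 4 in all.
One more forces 2 of some colour, so 4 + 1 = 5.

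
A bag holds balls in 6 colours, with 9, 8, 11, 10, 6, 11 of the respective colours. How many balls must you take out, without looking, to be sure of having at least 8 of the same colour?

42

In the worst case you take as many as possible of each colour without reaching 8: 7 + 7 + 7 + 7 + 6 + 7 = 41.
The next one must give 8 of some colour, so 41 + 1 = 42.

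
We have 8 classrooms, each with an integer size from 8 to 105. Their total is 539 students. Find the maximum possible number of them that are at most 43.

Each value at 43 or below falls at least 105 − 43 = 62 short of the ceiling 105.
The ceiling total is 8 × 105 = 840, and we need 539, so at most ⌊(840 − 539)/62⌋ = 4 can be that low.
k = 4 is achieved by 4 values at 43 and 4 at 105, total 592; lower one of the 105's by 53 (still > 43) to reach 539.

4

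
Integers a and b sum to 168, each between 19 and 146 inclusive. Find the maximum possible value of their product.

7056

With a + b fixed, ab peaks when the two are closest together.
Taking a = 84 and b = 84 (both in [19, 146]) gives ab = 7056.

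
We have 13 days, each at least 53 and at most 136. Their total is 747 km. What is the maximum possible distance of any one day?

111

Maximizing one value means minimizing the remaining 12.
The other 12 contribute at least 12 × 53 = 636, leaving at most 747 − 636 = 111.
Since 111 ≤ 136, this is achievable: one at 111 and 12 at 53.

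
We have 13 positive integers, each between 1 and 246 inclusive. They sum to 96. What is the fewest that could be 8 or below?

Each value above 8 is at least 9, contributing at least 9 − 1 = 8 above the floor 1.
The sum exceeds the floor total 13 by 83, so at most ⌊83/8⌋ = 10 exceed 8, and at least 3 are ≤ 8.
Exactly 3 works: 3 values at 1 and 10 at 9 total 93; raise one of the low values by 3 (still ≤ 8) to hit 96.

3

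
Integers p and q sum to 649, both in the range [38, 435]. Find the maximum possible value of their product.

For a fixed sum, the product pq is largest when p and q are as close as possible.
Taking p = 324 and q = 325 (both in [38, 435]) gives pq = 105300.

105300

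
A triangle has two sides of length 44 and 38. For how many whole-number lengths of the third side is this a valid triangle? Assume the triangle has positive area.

75

The triangle inequality gives |44 − 38| < c < 44 + 38, i.e. 6 < c < 82.
So c can be any integer from 7 to 81: 75 values.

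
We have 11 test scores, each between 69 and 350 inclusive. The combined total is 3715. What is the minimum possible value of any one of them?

215

To make one score as small as possible, make the other 10 as large as possible.
The other 10 contribute at most 10 × 350 = 3500, leaving at least 3715 − 3500 = 215.
Since 215 ≥ 69, this is achievable: one at 215 and 10 at 350.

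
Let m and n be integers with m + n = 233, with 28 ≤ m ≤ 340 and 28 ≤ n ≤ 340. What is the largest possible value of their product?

For a fixed sum, the product mn is largest when m and n are as close as possible.
Taking m = 116 and n = 117 (both in [28, 340]) gives mn = 13572.

13572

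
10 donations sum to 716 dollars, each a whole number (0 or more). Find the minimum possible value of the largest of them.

If every one of the 10 were at most 71, the total would be at most 10 × 71 = 710 < 716.
Achievable: 6 of them at 72 and 4 at 71 total 716.

72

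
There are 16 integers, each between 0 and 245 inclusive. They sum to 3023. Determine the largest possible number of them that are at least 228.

13

If k of the values are ≥ 228, the total is ≥ 228k + 0(16 − k).
Setting 228k + 0(16 − k) ≤ 3023 gives 228k ≤ 3023, so k ≤ 13.
k = 13 is achieved by 13 values at 228 and 3 at 0, total 2964; add 59 to one value (staying below 228) to reach 3023.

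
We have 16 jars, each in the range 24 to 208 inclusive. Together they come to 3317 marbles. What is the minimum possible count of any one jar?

Minimizing one value means maximizing the remaining 15.
The other 15 contribute at most 15 × 208 = 3120, leaving at least 3317 − 3120 = 197.
Since 197 ≥ 24, this is achievable: one at 197 and 15 at 208.

197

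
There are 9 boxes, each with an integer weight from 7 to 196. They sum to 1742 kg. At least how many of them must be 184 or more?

Suppose at most 9 − j of them reach 184; then j values are ≤ 183 and the rest ≤ 196.
The total is then ≤ 183·j + 196·(9 − j) = 1764 − 13j. For this to be ≥ 1742 we need j ≤ 1, so at least 9 − 1 = 8 must reach 184.
Exactly 8 works: 8 values at 196 and 1 at 183 total 1751; lower one of the high values by 9 (still ≥ 184) to hit 1742.

8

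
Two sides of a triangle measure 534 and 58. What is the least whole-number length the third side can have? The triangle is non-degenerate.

The third side must exceed |534 − 58| = 476.
The smallest integer above 476 is 477.

477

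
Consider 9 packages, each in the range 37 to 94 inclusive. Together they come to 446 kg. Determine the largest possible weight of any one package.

94

To make one package as large as possible, make the other 8 as small as possible.
The other 8 contribute at least 8 × 37 = 296, leaving at most 446 − 296 = 150.
But each package is capped at 94, so the maximum is 94.
Achievable: one at 94 and the other 8 totalling 352, which fits since 8 × 37 ≤ 352 ≤ 8 × 94.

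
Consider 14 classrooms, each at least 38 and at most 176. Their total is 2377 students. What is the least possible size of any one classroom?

To make one classroom as small as possible, make the other 13 as large as possible.
The other 13 contribute at most 13 × 176 = 2288, leaving at least 2377 − 2288 = 89.
Since 89 ≥ 38, this is achievable: one at 89 and 13 at 176.

89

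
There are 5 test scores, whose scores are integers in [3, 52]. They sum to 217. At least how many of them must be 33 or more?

If only k of them are at least 33, the other 5 − k are at most 32, so the total is at most k·52 + (5 − k)·32.
This must reach 217, so k·52 + (5 − k)·32 ≥ 217, giving k ≥ 3.
Exactly 3 works: 3 values at 52 and 2 at 32 total 220; lower one of the high values by 3 (still ≥ 33) to hit 217.

3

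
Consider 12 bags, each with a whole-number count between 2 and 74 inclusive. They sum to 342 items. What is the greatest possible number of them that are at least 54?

6

Suppose k of them are at least 54. Those contribute at least 54 each and the other 12 − k at least 2 each.
So the total is at least 54k + 2(12 − k) = 24 + 52k. This must be ≤ 342, giving k ≤ 6.
k = 6 is achieved by 6 values at 54 and 6 at 2, total 336; add 6 to one value (staying below 54) to reach 342.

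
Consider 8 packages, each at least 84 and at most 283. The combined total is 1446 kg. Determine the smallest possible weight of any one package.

Minimizing one value means maximizing the remaining 7.
The other 7 can take up 7 × 283 = 1981 ≥ 1446 − 84, so one package can sit at its floor of 84.
Achievable: one at 84 and the other 7 totalling 1362, which fits since 7 × 84 ≤ 1362 ≤ 7 × 283.

84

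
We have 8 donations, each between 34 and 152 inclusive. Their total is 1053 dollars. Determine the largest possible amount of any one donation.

Maximizing one value means minimizing the remaining 7.
The other 7 contribute at least 7 × 34 = 238, leaving at most 1053 − 238 = 815.
But each donation is capped at 152, so the maximum is 152.
Achievable: one at 152 and the other 7 totalling 901, which fits since 7 × 34 ≤ 901 ≤ 7 × 152.

152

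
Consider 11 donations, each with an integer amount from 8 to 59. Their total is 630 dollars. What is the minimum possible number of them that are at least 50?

10

If only k of them are at least 50, the other 11 − k are at most 49, so the total is at most k·59 + (11 − k)·49.
This must reach 630, so k·59 + (11 − k)·49 ≥ 630, giving k ≥ 10.
Exactly 10 works: 10 values at 59 and 1 at 49 total 639; lower one of the high values by 9 (still ≥ 50) to hit 630.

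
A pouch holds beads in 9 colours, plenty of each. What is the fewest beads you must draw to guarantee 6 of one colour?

You could draw 5 of every colour without reaching 6 of any — 45 in all.
One more forces 6 of some colour, so 45 + 1 = 46.

46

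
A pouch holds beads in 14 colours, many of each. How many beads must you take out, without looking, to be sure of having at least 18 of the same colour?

In the worst case you draw 17 of each of the 14 colours: 14 × 17 = 238.
One more forces 18 of some colour, so 238 + 1 = 239.

239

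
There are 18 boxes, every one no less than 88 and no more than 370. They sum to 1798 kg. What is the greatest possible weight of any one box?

To make one box as large as possible, make the other 17 as small as possible.
The other 17 contribute at least 17 × 88 = 1496, leaving at most 1798 − 1496 = 302.
Since 302 ≤ 370, this is achievable: one at 302 and 17 at 88.

302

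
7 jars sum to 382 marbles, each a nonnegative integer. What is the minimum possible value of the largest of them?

If every one of the 7 were at most 54, the total would be at most 7 × 54 = 378 < 382.
Taking 3 copies of 54 and 4 copies of 55 gives exactly 382, so 55 is attained.

55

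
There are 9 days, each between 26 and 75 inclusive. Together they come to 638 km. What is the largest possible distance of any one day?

75

To make one day as large as possible, make the other 8 as small as possible.
The other 8 contribute at least 8 × 26 = 208, leaving at most 638 − 208 = 430.
But each day is capped at 75, so the maximum is 75.
Achievable: one at 75 and the other 8 totalling 563, which fits since 8 × 26 ≤ 563 ≤ 8 × 75.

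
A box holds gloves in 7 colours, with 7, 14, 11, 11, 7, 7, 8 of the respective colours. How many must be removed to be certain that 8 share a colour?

In the worst case you take as many as possible of each colour without reaching 8: 7 + 7 + 7 + 7 + 7 + 7 + 7 = 49.
The next one must give 8 of some colour, so 49 + 1 = 50.

50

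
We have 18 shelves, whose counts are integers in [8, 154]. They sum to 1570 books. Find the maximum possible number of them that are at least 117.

If k of the values are ≥ 117, the total is ≥ 117k + 8(18 − k).
Setting 117k + 8(18 − k) ≤ 1570 gives 109k ≤ 1426, so k ≤ 13.
k = 13 is achieved by 13 values at 117 and 5 at 8, total 1561; add 9 to one value (staying below 117) to reach 1570.

13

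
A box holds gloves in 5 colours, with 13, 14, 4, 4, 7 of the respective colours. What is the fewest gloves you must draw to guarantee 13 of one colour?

40

In the worst case you take as many as possible of each colour without reaching 13: 12 + 12 + 4 + 4 + 7 = 39.
The next one must give 13 of some colour, so 39 + 1 = 40.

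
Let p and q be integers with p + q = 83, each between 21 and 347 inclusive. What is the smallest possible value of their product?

Since p + q is fixed, pushing one of them to its bound minimizes the product.
At the endpoint p = 21, q = 83 − 21 = 62, so pq = 21 × 62 = 1302.

1302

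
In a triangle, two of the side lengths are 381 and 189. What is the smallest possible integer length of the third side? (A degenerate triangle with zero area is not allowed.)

193

The third side must exceed |381 − 189| = 192.
The smallest integer above 192 is 193.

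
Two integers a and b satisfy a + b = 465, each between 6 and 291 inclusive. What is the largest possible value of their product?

For a fixed sum, the product ab is largest when a and b are as close as possible.
Taking a = 232 and b = 233 (both in [6, 291]) gives ab = 54056.

54056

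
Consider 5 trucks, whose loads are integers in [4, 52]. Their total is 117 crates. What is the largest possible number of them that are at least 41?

With k values at 41 or above and the rest at least 4, the sum is at least 20 + 37k.
Since the sum is 117, we need 37k ≤ 97, i.e. k ≤ 2.
k = 2 is achieved by 2 values at 41 and 3 at 4, total 94; add 23 to one value (staying below 41) to reach 117.

2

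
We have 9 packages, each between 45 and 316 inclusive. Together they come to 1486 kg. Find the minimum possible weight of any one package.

Minimizing one value means maximizing the remaining 8.
The other 8 can take up 8 × 316 = 2528 ≥ 1486 − 45, so one package can sit at its floor of 45.
Achievable: one at 45 and the other 8 totalling 1441, which fits since 8 × 45 ≤ 1441 ≤ 8 × 316.

45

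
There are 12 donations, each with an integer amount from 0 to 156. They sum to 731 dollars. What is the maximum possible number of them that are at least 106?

6

With k values at 106 or above and the rest at least 0, the sum is at least 0 + 106k.
Since the sum is 731, we need 106k ≤ 731, i.e. k ≤ 6.
k = 6 is achieved by 6 values at 106 and 6 at 0, total 636; add 95 to one value (staying below 106) to reach 731.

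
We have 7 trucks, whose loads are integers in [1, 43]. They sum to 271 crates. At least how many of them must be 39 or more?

1

If only k of them are at least 39, the other 7 − k are at most 38, so the total is at most k·43 + (7 − k)·38.
This must reach 271, so k·43 + (7 − k)·38 ≥ 271, giving k ≥ 1.
Exactly 1 works: 1 value at 43 and 6 at 38 total 271.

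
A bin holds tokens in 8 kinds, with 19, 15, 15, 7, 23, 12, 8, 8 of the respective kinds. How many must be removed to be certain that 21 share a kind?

105

In the worst case you take as many as possible of each kind without reaching 21: 19 + 15 + 15 + 7 + 20 + 12 + 8 + 8 = 104.
The next one must give 21 of some kind, so 104 + 1 = 105.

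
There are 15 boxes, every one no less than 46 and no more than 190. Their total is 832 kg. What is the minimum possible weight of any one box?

46

To make one box as small as possible, make the other 14 as large as possible.
The other 14 can take up 14 × 190 = 2660 ≥ 832 − 46, so one box can sit at its floor of 46.
Achievable: one at 46 and the other 14 totalling 786, which fits since 14 × 46 ≤ 786 ≤ 14 × 190.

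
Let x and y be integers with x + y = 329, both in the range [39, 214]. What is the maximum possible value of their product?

27060

For a fixed sum, the product xy is largest when x and y are as close as possible.
Taking x = 164 and y = 165 (both in [39, 214]) gives xy = 27060.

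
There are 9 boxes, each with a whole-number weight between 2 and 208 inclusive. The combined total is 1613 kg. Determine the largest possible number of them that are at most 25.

1

Each value at 25 or below falls at least 208 − 25 = 183 short of the ceiling 208.
The ceiling total is 9 × 208 = 1872, and we need 1613, so at most ⌊(1872 − 1613)/183⌋ = 1 can be that low.
k = 1 is achieved by 1 value at 25 and 8 at 208, total 1689; lower one of the 208's by 76 (still > 25) to reach 1613.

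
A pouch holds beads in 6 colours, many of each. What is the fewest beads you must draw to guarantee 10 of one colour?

In the worst case you draw 9 of each of the 6 colours: 6 × 9 = 54.
One more forces 10 of some colour, so 54 + 1 = 55.

55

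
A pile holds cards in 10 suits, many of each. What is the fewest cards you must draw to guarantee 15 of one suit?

In the worst case you draw 14 of each of the 10 suits: 10 × 14 = 140.
One more forces 15 of some suit, so 140 + 1 = 141.

141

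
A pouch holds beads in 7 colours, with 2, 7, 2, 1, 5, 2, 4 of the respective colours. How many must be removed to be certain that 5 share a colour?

In the worst case you take as many as possible of each colour without reaching 5: 2 + 4 + 2 + 1 + 4 + 2 + 4 = 19.
The next one must give 5 of some colour, so 19 + 1 = 20.

20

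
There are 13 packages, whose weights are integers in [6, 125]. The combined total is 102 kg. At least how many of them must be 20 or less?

Let j be the number exceeding 20. Then the total is ≥ 21·j + 6·(13 − j) = 78 + 15j.
So 15j ≤ 24 and j ≤ 1; hence at least 13 − 1 = 12 are ≤ 20.
Exactly 12 works: 12 values at 6 and 1 at 21 total 93; raise one of the low values by 9 (still ≤ 20) to hit 102.

12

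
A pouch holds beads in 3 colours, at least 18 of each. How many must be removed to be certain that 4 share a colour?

10

In the worst case you draw 3 of each of the 3 colours: 3 × 3 = 9.
One more forces 4 of some colour, so 9 + 1 = 10.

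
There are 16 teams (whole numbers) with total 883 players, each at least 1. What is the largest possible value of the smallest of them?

55

If every one of the 16 were at least 56, the total would be at least 16 × 56 = 896 > 883.
Achievable: 13 of them at 55 and 3 at 56 total 883.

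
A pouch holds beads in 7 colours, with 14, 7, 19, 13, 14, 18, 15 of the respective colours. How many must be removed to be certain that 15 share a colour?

91

In the worst case you take as many as possible of each colour without reaching 15: 14 + 7 + 14 + 13 + 14 + 14 + 14 = 90.
The next one must give 15 of some colour, so 90 + 1 = 91.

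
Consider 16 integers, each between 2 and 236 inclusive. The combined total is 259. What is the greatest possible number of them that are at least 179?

Suppose k of them are at least 179. Those contribute at least 179 each and the other 16 − k at least 2 each.
So the total is at least 179k + 2(16 − k) = 32 + 177k. This must be ≤ 259, giving k ≤ 1.
k = 1 is achieved by 1 value at 179 and 15 at 2, total 209; add 50 to one value (staying below 179) to reach 259.

1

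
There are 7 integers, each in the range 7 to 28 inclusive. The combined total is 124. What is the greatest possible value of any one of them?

Maximizing one value means minimizing the remaining 6.
The other 6 contribute at least 6 × 7 = 42, leaving at most 124 − 42 = 82.
But each integer is capped at 28, so the maximum is 28.
Achievable: one at 28 and the other 6 totalling 96, which fits since 6 × 7 ≤ 96 ≤ 6 × 28.

28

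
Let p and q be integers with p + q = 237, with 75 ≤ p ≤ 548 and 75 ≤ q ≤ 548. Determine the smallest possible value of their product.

For a fixed sum, pq is smallest when p and q are as far apart as possible.
The extreme feasible split is p = 75, q = 162, giving pq = 12150.

12150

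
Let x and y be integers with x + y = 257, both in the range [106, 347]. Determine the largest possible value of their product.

16512

For a fixed sum, the product xy is largest when x and y are as close as possible.
Taking x = 128 and y = 129 (both in [106, 347]) gives xy = 16512.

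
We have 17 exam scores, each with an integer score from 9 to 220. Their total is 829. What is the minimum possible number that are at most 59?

Each value above 59 is at least 60, contributing at least 60 − 9 = 51 above the floor 9.
The sum exceeds the floor total 153 by 676, so at most ⌊676/51⌋ = 13 exceed 59, and at least 4 are ≤ 59.
Exactly 4 works: 4 values at 9 and 13 at 60 total 816; raise one of the low values by 13 (still ≤ 59) to hit 829.

4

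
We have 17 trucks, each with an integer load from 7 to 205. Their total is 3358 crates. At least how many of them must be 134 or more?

16

Each value short of 134 is at most 133, costing at least 205 − 133 = 72 against the maximum total of 3485.
We can afford to lose at most 3485 − 3358 = 127, so at most ⌊127/72⌋ = 1 fall short, and at least 16 are ≥ 134.
Exactly 16 works: 16 values at 205 and 1 at 133 total 3413; lower one of the high values by 55 (still ≥ 134) to hit 3358.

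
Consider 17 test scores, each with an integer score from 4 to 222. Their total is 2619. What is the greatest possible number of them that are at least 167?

With k values at 167 or above and the rest at least 4, the sum is at least 68 + 163k.
Since the sum is 2619, we need 163k ≤ 2551, i.e. k ≤ 15.
k = 15 is achieved by 15 values at 167 and 2 at 4, total 2513; add 106 to one value (staying below 167) to reach 2619.

15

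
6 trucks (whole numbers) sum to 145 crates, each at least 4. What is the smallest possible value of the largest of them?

Some value must be at least ⌈145/6⌉ = 25, since 6 × 24 = 144 < 145.
Achievable: 1 of them at 25 and 5 at 24 total 145.

25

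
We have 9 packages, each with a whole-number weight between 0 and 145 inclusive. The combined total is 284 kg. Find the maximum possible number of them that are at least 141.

2

With k values at 141 or above and the rest at least 0, the sum is at least 0 + 141k.
Since the sum is 284, we need 141k ≤ 284, i.e. k ≤ 2.
k = 2 is achieved by 2 values at 141 and 7 at 0, total 282; add 2 to one value (staying below 141) to reach 284.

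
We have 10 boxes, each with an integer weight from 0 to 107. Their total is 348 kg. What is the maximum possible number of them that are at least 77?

4

With k values at 77 or above and the rest at least 0, the sum is at least 0 + 77k.
Since the sum is 348, we need 77k ≤ 348, i.e. k ≤ 4.
k = 4 is achieved by 4 values at 77 and 6 at 0, total 308; add 40 to one value (staying below 77) to reach 348.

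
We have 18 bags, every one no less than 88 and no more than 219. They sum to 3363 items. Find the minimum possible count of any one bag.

88

To make one bag as small as possible, make the other 17 as large as possible.
The other 17 can take up 17 × 219 = 3723 ≥ 3363 − 88, so one bag can sit at its floor of 88.
Achievable: one at 88 and the other 17 totalling 3275, which fits since 17 × 88 ≤ 3275 ≤ 17 × 219.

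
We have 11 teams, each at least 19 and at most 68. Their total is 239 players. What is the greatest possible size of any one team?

49

To make one team as large as possible, make the other 10 as small as possible.
The other 10 contribute at least 10 × 19 = 190, leaving at most 239 − 190 = 49.
Since 49 ≤ 68, this is achievable: one at 49 and 10 at 19.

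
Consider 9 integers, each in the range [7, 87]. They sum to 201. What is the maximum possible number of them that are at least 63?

If k of the values are ≥ 63, the total is ≥ 63k + 7(9 − k).
Setting 63k + 7(9 − k) ≤ 201 gives 56k ≤ 138, so k ≤ 2.
k = 2 is achieved by 2 values at 63 and 7 at 7, total 175; add 26 to one value (staying below 63) to reach 201.

2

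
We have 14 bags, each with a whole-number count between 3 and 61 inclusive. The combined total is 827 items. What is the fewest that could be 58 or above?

If only k of them are at least 58, the other 14 − k are at most 57, so the total is at most k·61 + (14 − k)·57.
This must reach 827, so k·61 + (14 − k)·57 ≥ 827, giving k ≥ 8.
Exactly 8 works: 8 values at 61 and 6 at 57 total 830; lower one of the high values by 3 (still ≥ 58) to hit 827.

8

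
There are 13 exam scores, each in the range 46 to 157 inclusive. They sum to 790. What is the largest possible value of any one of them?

157

To make one score as large as possible, make the other 12 as small as possible.
The other 12 contribute at least 12 × 46 = 552, leaving at most 790 − 552 = 238.
But each score is capped at 157, so the maximum is 157.
Achievable: one at 157 and the other 12 totalling 633, which fits since 12 × 46 ≤ 633 ≤ 12 × 157.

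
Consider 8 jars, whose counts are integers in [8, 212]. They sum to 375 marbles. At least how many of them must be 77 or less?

If only k of them are at most 77, the other 8 − k are at least 78, so the total is at least (8 − k)·78 + k·8.
This is ≤ 375, so (8 − k)·78 + 8k ≤ 375, which gives k ≥ 4.
Exactly 4 works: 4 values at 8 and 4 at 78 total 344; raise one of the low values by 31 (still ≤ 77) to hit 375.

4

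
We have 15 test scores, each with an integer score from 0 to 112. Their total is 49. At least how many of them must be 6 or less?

8

If only k of them are at most 6, the other 15 − k are at least 7, so the total is at least (15 − k)·7 + k·0.
This is ≤ 49, so (15 − k)·7 + 0k ≤ 49, which gives k ≥ 8.
Exactly 8 works: 8 values at 0 and 7 at 7 total 49.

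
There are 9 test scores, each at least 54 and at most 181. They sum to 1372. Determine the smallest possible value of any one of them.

54

Minimizing one value means maximizing the remaining 8.
The other 8 can take up 8 × 181 = 1448 ≥ 1372 − 54, so one score can sit at its floor of 54.
Achievable: one at 54 and the other 8 totalling 1318, which fits since 8 × 54 ≤ 1318 ≤ 8 × 181.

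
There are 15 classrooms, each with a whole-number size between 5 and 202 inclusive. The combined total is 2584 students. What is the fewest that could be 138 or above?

9

If only k of them are at least 138, the other 15 − k are at most 137, so the total is at most k·202 + (15 − k)·137.
This must reach 2584, so k·202 + (15 − k)·137 ≥ 2584, giving k ≥ 9.
Exactly 9 works: 9 values at 202 and 6 at 137 total 2640; lower one of the high values by 56 (still ≥ 138) to hit 2584.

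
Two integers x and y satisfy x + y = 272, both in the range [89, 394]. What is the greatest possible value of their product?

For a fixed sum, the product xy is largest when x and y are as close as possible.
Taking x = 136 and y = 136 (both in [89, 394]) gives xy = 18496.

18496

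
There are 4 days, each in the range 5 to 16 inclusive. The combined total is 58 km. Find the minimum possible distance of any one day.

10

Minimizing one value means maximizing the remaining 3.
The other 3 contribute at most 3 × 16 = 48, leaving at least 58 − 48 = 10.
Since 10 ≥ 5, this is achievable: one at 10 and 3 at 16.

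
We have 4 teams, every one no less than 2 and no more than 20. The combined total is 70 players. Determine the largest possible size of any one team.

20

To make one team as large as possible, make the other 3 as small as possible.
The other 3 contribute at least 3 × 2 = 6, leaving at most 70 − 6 = 64.
But each team is capped at 20, so the maximum is 20.
Achievable: one at 20 and the other 3 totalling 50, which fits since 3 × 2 ≤ 50 ≤ 3 × 20.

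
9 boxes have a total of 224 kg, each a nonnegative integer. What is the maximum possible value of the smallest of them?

24

The 9 values sum to 224, so their minimum is at most ⌊224/9⌋ = 24.
Taking 1 copy of 24 and 8 copies of 25 gives exactly 224, so 24 is attained.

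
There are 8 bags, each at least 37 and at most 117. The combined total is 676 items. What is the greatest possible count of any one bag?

To make one bag as large as possible, make the other 7 as small as possible.
The other 7 contribute at least 7 × 37 = 259, leaving at most 676 − 259 = 417.
But each bag is capped at 117, so the maximum is 117.
Achievable: one at 117 and the other 7 totalling 559, which fits since 7 × 37 ≤ 559 ≤ 7 × 117.

117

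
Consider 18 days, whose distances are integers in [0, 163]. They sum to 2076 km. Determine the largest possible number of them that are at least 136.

Suppose k of them are at least 136. Those contribute at least 136 each and the other 18 − k at least 0 each.
So the total is at least 136k + 0(18 − k) = 0 + 136k. This must be ≤ 2076, giving k ≤ 15.
k = 15 is achieved by 15 values at 136 and 3 at 0, total 2040; add 36 to one value (staying below 136) to reach 2076.

15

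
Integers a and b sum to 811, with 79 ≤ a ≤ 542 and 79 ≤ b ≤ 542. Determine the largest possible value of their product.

With a + b fixed, ab peaks when the two are closest together.
Taking a = 405 and b = 406 (both in [79, 542]) gives ab = 164430.

164430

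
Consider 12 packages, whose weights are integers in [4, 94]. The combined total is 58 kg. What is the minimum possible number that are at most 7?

Each value above 7 is at least 8, contributing at least 8 − 4 = 4 above the floor 4.
The sum exceeds the floor total 48 by 10, so at most ⌊10/4⌋ = 2 exceed 7, and at least 10 are ≤ 7.
Exactly 10 works: 10 values at 4 and 2 at 8 total 56; raise one of the low values by 2 (still ≤ 7) to hit 58.

10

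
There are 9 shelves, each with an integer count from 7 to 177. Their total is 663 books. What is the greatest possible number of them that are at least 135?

Suppose k of them are at least 135. Those contribute at least 135 each and the other 9 − k at least 7 each.
So the total is at least 135k + 7(9 − k) = 63 + 128k. This must be ≤ 663, giving k ≤ 4.
k = 4 is achieved by 4 values at 135 and 5 at 7, total 575; add 88 to one value (staying below 135) to reach 663.

4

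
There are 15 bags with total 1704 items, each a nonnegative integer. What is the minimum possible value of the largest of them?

The average is 1704/15 > 113, so not all 15 can be 113 or less; the largest is ≥ 114.
Taking 6 copies of 113 and 9 copies of 114 gives exactly 1704, so 114 is attained.

114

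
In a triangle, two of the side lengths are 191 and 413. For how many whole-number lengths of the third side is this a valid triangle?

381

The triangle inequality gives |191 − 413| < c < 191 + 413, i.e. 222 < c < 604.
So c can be any integer from 223 to 603: 381 values.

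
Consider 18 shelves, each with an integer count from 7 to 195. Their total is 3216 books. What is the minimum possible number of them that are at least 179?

1

Suppose at most 18 − j of them reach 179; then j values are ≤ 178 and the rest ≤ 195.
The total is then ≤ 178·j + 195·(18 − j) = 3510 − 17j. For this to be ≥ 3216 we need j ≤ 17, so at least 18 − 17 = 1 must reach 179.
Exactly 1 works: 1 value at 195 and 17 at 178 total 3221; lower one of the high values by 5 (still ≥ 179) to hit 3216.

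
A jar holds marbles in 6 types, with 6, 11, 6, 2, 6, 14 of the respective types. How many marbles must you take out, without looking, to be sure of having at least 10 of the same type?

39

In the worst case you take as many as possible of each type without reaching 10: 6 + 9 + 6 + 2 + 6 + 9 = 38.
The next one must give 10 of some type, so 38 + 1 = 39.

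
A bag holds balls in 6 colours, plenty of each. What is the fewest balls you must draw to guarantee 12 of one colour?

67

You could draw 11 of every colour without reaching 12 of any — 66 in all.
One more forces 12 of some colour, so 66 + 1 = 67.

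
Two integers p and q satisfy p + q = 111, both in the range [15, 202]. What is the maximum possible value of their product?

pq = p(111 − p) is maximized when p is as near 111/2 as the bounds allow.
Taking p = 55 and q = 56 (both in [15, 202]) gives pq = 3080.

3080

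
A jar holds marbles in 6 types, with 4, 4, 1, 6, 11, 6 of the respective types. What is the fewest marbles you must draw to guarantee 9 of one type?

30

In the worst case you take as many as possible of each type without reaching 9: 4 + 4 + 1 + 6 + 8 + 6 = 29.
The next one must give 9 of some type, so 29 + 1 = 30.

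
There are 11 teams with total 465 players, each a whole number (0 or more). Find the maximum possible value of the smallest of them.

The 11 values sum to 465, so their minimum is at most ⌊465/11⌋ = 42.
Achievable: 8 of them at 42 and 3 at 43 total 465.

42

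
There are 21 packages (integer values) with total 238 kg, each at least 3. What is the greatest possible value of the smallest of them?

11

The average is 238/21 < 12, so some value is ≤ 11.
Achievable: 14 of them at 11 and 7 at 12 total 238.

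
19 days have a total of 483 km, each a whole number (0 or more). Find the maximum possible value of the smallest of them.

The 19 values sum to 483, so their minimum is at most ⌊483/19⌋ = 25.
Equality holds with 11 values of 25 and 8 values of 26.

25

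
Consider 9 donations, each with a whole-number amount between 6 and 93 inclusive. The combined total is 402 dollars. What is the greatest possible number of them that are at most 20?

5

Suppose k of them are at most 20. Those contribute at most 20 each and the rest at most 93 each.
So the total is at most 20k + 93(9 − k) = 837 − 73k. This must still be ≥ 402, so k ≤ 5.
k = 5 is achieved by 5 values at 20 and 4 at 93, total 472; lower one of the 93's by 70 (still > 20) to reach 402.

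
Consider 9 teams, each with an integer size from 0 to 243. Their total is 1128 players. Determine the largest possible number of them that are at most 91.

6

Each value at 91 or below falls at least 243 − 91 = 152 short of the ceiling 243.
The ceiling total is 9 × 243 = 2187, and we need 1128, so at most ⌊(2187 − 1128)/152⌋ = 6 can be that low.
k = 6 is achieved by 6 values at 91 and 3 at 243, total 1275; lower one of the 243's by 147 (still > 91) to reach 1128.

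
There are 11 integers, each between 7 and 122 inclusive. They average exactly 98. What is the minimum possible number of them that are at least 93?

The total is 11 × 98 = 1078.
Suppose at most 11 − j of them reach 93; then j values are ≤ 92 and the rest ≤ 122.
The total is then ≤ 92·j + 122·(11 − j) = 1342 − 30j. For this to be ≥ 1078 we need j ≤ 8, so at least 11 − 8 = 3 must reach 93.
Exactly 3 works: 3 values at 122 and 8 at 92 total 1102; lower one of the high values by 24 (still ≥ 93) to hit 1078.

3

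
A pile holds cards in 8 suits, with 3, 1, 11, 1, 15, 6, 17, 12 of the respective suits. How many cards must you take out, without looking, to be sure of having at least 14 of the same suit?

61

In the worst case you take as many as possible of each suit without reaching 14: 3 + 1 + 11 + 1 + 13 + 6 + 13 + 12 = 60.
The next one must give 14 of some suit, so 60 + 1 = 61.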